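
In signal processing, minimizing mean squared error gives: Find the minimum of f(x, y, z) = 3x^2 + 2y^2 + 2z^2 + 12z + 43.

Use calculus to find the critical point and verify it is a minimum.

f(x,y,z) = 3x^2 + 2y^2 + 2z^2 + 12z + 43
df/dx = 6x + (0) = 0 => x = 0
df/dy = 4y + (0) = 0 => y = 0
df/dz = 4z + (12) = 0 => z = -3
f(0,0,-3) = 3*(0)^2 + 2*(0)^2 + 2*(-3)^2 + 12*(-3) + 43 = 25
Hessian is diagonal with entries 6, 4, 4 > 0, confirmed minimum.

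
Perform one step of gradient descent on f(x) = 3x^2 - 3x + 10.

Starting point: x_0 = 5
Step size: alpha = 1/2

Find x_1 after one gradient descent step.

f(x) = 3x^2 - 3x + 10
f'(x) = 6x - 3
f'(5) = 6*5 + (-3) = 27
x_1 = x_0 - alpha * f'(x_0) = 5 - 1/2 * 27 = -17/2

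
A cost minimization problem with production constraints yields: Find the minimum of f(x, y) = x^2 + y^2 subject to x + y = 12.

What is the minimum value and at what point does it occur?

Substitute y = 12 - x into f(x,y) = x^2 + y^2:
g(x) = x^2 + (12 - x)^2 = 2x^2 - 24x + 144
g'(x) = 4x - 24 = 0  =>  x = 6
y = 12 - 6 = 6
Minimum value = 6^2 + 6^2 = 72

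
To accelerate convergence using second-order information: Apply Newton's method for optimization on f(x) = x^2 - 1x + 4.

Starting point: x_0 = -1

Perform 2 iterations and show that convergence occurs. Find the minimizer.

f(x) = x^2 - 1x + 4, f'(x) = 2x + (-1), f''(x) = 2
Step 1: f'(-1) = -3, x_1 = -1 - -3/2 = 1/2
Step 2: f'(1/2) = 0, x_2 = 1/2 (converged)
Newton's method converges in 1 step for quadratics.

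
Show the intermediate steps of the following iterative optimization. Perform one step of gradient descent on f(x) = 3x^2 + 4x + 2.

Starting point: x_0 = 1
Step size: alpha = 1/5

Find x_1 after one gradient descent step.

f(x) = 3x^2 + 4x + 2
f'(x) = 6x + 4
f'(1) = 6*1 + (4) = 10
x_1 = x_0 - alpha * f'(x_0) = 1 - 1/5 * 10 = -1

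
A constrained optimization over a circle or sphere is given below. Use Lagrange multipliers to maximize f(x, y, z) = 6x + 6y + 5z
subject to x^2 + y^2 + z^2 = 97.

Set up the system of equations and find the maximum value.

Lagrange conditions: 6 = 2*lambda*x, 6 = 2*lambda*y, 5 = 2*lambda*z
So x:6 = y:6 = z:5, i.e. x = 6t, y = 6t, z = 5t
Constraint: t^2*(6^2 + 6^2 + 5^2) = 97
  t^2 * 97 = 97  =>  t = sqrt(1)
Maximum = 6*6t + 6*6t + 5*5t = 97*sqrt(1) = 97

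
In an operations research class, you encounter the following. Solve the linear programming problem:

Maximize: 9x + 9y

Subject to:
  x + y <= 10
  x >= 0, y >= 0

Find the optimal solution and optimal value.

The feasible region has vertices at [(0, 0), (10, 0), (0, 10)].
Checking objective 9x + 9y at each vertex:
  (0, 0): 9*0 + 9*0 = 0
  (10, 0): 9*10 + 9*0 = 90
  (0, 10): 9*0 + 9*10 = 90
Maximum is 90 at (10, 0).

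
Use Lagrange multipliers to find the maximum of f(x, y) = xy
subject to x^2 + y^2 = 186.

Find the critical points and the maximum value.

Lagrange conditions: y = 2*lambda*x and x = 2*lambda*y
If x = 0 then y = 0, violating the constraint, so x, y != 0.
Dividing: y/x = x/y => x^2 = y^2 => y = x or y = -x
Constraint: 2x^2 = 186 => x^2 = 93 => x = +/-sqrt(93)
Critical points: (sqrt(93), sqrt(93)), (-sqrt(93), -sqrt(93)), (sqrt(93), -sqrt(93)), (-sqrt(93), sqrt(93))
  y = x:  xy = x^2 = 93  at (sqrt(93), sqrt(93)) and (-sqrt(93), -sqrt(93))
  y = -x: xy = -x^2 = -93 at (sqrt(93), -sqrt(93)) and (-sqrt(93), sqrt(93))
Maximum xy = 93 at (sqrt(93), sqrt(93)) and (-sqrt(93), -sqrt(93))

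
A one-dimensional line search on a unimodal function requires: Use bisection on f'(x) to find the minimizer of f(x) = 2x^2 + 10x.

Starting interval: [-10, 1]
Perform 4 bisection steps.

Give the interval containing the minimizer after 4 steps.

Finding critical point of f(x) = 2x^2 + 10x using bisection on f'(x) = 4x + 10.
f'(x) = 0 when x = -5/2.
Starting interval: [-10, 1]
Step 1: mid = -9/2, f'(mid) = -8, new interval = [-9/2, 1]
Step 2: mid = -7/4, f'(mid) = 3, new interval = [-9/2, -7/4]
Step 3: mid = -25/8, f'(mid) = -5/2, new interval = [-25/8, -7/4]
Step 4: mid = -39/16, f'(mid) = 1/4, new interval = [-25/8, -39/16]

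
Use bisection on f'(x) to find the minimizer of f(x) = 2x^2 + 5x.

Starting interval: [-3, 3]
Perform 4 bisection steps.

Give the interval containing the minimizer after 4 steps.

Finding critical point of f(x) = 2x^2 + 5x using bisection on f'(x) = 4x + 5.
f'(x) = 0 when x = -5/4.
Starting interval: [-3, 3]
Step 1: mid = 0, f'(mid) = 5, new interval = [-3, 0]
Step 2: mid = -3/2, f'(mid) = -1, new interval = [-3/2, 0]
Step 3: mid = -3/4, f'(mid) = 2, new interval = [-3/2, -3/4]
Step 4: mid = -9/8, f'(mid) = 1/2, new interval = [-3/2, -9/8]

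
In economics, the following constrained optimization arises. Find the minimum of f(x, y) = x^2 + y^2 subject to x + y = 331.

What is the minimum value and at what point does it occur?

Substitute y = 331 - x into f(x,y) = x^2 + y^2:
g(x) = x^2 + (331 - x)^2 = 2x^2 - 662x + 109561
g'(x) = 4x - 662 = 0  =>  x = 331/2
y = 331 - 331/2 = 331/2
Minimum value = (331/2)^2 + (331/2)^2 = 109561/2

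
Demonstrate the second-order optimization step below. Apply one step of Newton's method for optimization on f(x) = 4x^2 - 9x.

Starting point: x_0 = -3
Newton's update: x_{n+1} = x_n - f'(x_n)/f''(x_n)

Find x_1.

f(x) = 4x^2 - 9x
f'(x) = 8x + (-9), f''(x) = 8
Newton step: x_1 = x_0 - f'(x_0)/f''(x_0)
f'(-3) = -33
x_1 = -3 - -33/8 = 9/8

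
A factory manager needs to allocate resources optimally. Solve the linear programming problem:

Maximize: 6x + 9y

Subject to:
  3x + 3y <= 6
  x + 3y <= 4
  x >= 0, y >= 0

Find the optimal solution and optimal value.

Feasible vertices: (0, 0), (0, 4/3), (1, 1), (2, 0)
Objective 6x + 9y at each:
  (0, 0): 0
  (0, 4/3): 12
  (1, 1): 15
  (2, 0): 12
Maximum is 15 at (1, 1).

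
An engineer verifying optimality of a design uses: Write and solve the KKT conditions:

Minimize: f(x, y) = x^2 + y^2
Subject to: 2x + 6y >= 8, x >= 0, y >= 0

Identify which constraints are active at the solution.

KKT conditions for min x^2 + y^2 s.t. 2x + 6y >= 8, x >= 0, y >= 0:
Stationarity: 2x = mu*2 + mu_x, 2y = mu*6 + mu_y, with mu, mu_x, mu_y >= 0
Complementary slackness: mu*(2x + 6y - 8) = 0, mu_x*x = 0, mu_y*y = 0
(0, 0) is infeasible (2*0 + 6*0 < 8), so if mu = 0 stationarity would force x = mu_x/2 >= 0, y = mu_y/2 >= 0 with mu_x*x = mu_y*y = 0, i.e. x = y = 0: contradiction. Hence mu > 0 and 2x + 6y = 8 is active.
Try x > 0, y > 0 (so mu_x = mu_y = 0): x = 2*mu/2, y = 6*mu/2
Substitute: 2*(2*mu/2) + 6*(6*mu/2) = 8
  mu*40/2 = 8 => mu = 2/5
x* = 2/5 > 0, y* = 6/5 > 0, consistent with mu_x = mu_y = 0.
f is convex and the constraints are linear, so this KKT point is the global minimum.
f* = 8/5
Active constraints: 2x + 6y >= 8 (holds with equality, mu = 2/5 > 0); x >= 0 and y >= 0 are inactive (mu_x = mu_y = 0).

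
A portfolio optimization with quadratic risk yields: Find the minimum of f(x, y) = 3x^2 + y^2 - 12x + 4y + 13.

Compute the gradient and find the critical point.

f(x,y) = 3x^2 + y^2 - 12x + 4y + 13
df/dx = 6x + (-12) = 0  =>  x = 2
df/dy = 2y + (4) = 0  =>  y = -2
f(2, -2) = 3*(2)^2 + 1*(-2)^2 + -12*(2) + 4*(-2) + 13 = -3
Hessian is diagonal with entries 6, 2 > 0, so this is a minimum.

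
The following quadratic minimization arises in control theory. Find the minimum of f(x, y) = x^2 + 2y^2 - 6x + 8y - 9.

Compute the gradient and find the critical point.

f(x,y) = x^2 + 2y^2 - 6x + 8y - 9
df/dx = 2x + (-6) = 0  =>  x = 3
df/dy = 4y + (8) = 0  =>  y = -2
f(3, -2) = 1*(3)^2 + 2*(-2)^2 + -6*(3) + 8*(-2) + -9 = -26
Hessian is diagonal with entries 2, 4 > 0, so this is a minimum.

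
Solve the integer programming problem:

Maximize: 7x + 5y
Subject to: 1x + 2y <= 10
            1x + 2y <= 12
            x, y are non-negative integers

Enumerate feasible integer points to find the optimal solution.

Constraint 1: 1x + 2y <= 10
Constraint 2: 1x + 2y <= 12
Feasible x range (need y >= 0): 0 <= x <= min(10/1, 12/1) => x in {0, ..., 10}.
Enumerate feasible integer points row by row (the coefficient of y is 5 > 0, so for each x the largest feasible y gives the best value):
  x = 0: y <= min((10 - 1*0)/2, (12 - 1*0)/2) => y in {0, ..., 5}; best 7*0 + 5*5 = 25
  x = 1: y <= min((10 - 1*1)/2, (12 - 1*1)/2) => y in {0, ..., 4}; best 7*1 + 5*4 = 27
  x = 2: y <= min((10 - 1*2)/2, (12 - 1*2)/2) => y in {0, ..., 4}; best 7*2 + 5*4 = 34
  x = 3: y <= min((10 - 1*3)/2, (12 - 1*3)/2) => y in {0, ..., 3}; best 7*3 + 5*3 = 36
  x = 4: y <= min((10 - 1*4)/2, (12 - 1*4)/2) => y in {0, ..., 3}; best 7*4 + 5*3 = 43
  x = 5: y <= min((10 - 1*5)/2, (12 - 1*5)/2) => y in {0, ..., 2}; best 7*5 + 5*2 = 45
  x = 6: y <= min((10 - 1*6)/2, (12 - 1*6)/2) => y in {0, ..., 2}; best 7*6 + 5*2 = 52
  x = 7: y <= min((10 - 1*7)/2, (12 - 1*7)/2) => y in {0, ..., 1}; best 7*7 + 5*1 = 54
  x = 8: y <= min((10 - 1*8)/2, (12 - 1*8)/2) => y in {0, ..., 1}; best 7*8 + 5*1 = 61
  x = 9: y <= min((10 - 1*9)/2, (12 - 1*9)/2) => y in {0}; best 7*9 + 5*0 = 63
  x = 10: y <= min((10 - 1*10)/2, (12 - 1*10)/2) => y in {0}; best 7*10 + 5*0 = 70
The maximum 7x + 5y = 70 is achieved at x = 10, y = 0.
Check: 1*10 + 2*0 = 10 <= 10 and 1*10 + 2*0 = 10 <= 12.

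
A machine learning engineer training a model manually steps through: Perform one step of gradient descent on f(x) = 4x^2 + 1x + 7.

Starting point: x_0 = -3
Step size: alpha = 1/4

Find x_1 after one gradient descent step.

f(x) = 4x^2 + 1x + 7
f'(x) = 8x + 1
f'(-3) = 8*-3 + (1) = -23
x_1 = x_0 - alpha * f'(x_0) = -3 - 1/4 * -23 = 11/4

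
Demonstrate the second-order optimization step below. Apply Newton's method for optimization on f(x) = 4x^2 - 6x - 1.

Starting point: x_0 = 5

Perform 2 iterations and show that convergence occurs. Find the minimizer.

f(x) = 4x^2 - 6x - 1, f'(x) = 8x + (-6), f''(x) = 8
Step 1: f'(5) = 34, x_1 = 5 - 34/8 = 3/4
Step 2: f'(3/4) = 0, x_2 = 3/4 (converged)
Newton's method converges in 1 step for quadratics.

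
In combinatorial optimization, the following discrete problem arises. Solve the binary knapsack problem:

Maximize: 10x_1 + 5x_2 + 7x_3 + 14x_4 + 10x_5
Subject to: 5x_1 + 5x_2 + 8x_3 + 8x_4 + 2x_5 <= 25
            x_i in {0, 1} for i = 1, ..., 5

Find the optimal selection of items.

Items: item 1 (v=10, w=5), item 2 (v=5, w=5), item 3 (v=7, w=8), item 4 (v=14, w=8), item 5 (v=10, w=2)
Capacity: 25
Checking all 32 subsets (w = total weight, v = total value):
  {}: w = 0, v = 0
  {1}: w = 5, v = 10
  {2}: w = 5, v = 5
  {3}: w = 8, v = 7
  {4}: w = 8, v = 14
  {5}: w = 2, v = 10
  {1, 2}: w = 10, v = 15
  {1, 3}: w = 13, v = 17
  {1, 4}: w = 13, v = 24
  {1, 5}: w = 7, v = 20
  {2, 3}: w = 13, v = 12
  {2, 4}: w = 13, v = 19
  {2, 5}: w = 7, v = 15
  {3, 4}: w = 16, v = 21
  {3, 5}: w = 10, v = 17
  {4, 5}: w = 10, v = 24
  {1, 2, 3}: w = 18, v = 22
  {1, 2, 4}: w = 18, v = 29
  {1, 2, 5}: w = 12, v = 25
  {1, 3, 4}: w = 21, v = 31
  {1, 3, 5}: w = 15, v = 27
  {1, 4, 5}: w = 15, v = 34
  {2, 3, 4}: w = 21, v = 26
  {2, 3, 5}: w = 15, v = 22
  {2, 4, 5}: w = 15, v = 29
  {3, 4, 5}: w = 18, v = 31
  {1, 2, 3, 4}: w = 26 > 25, infeasible
  {1, 2, 3, 5}: w = 20, v = 32
  {1, 2, 4, 5}: w = 20, v = 39
  {1, 3, 4, 5}: w = 23, v = 41
  {2, 3, 4, 5}: w = 23, v = 36
  {1, 2, 3, 4, 5}: w = 28 > 25, infeasible
Best feasible subset: items [1, 3, 4, 5]
Total weight: 23 <= 25, total value: 41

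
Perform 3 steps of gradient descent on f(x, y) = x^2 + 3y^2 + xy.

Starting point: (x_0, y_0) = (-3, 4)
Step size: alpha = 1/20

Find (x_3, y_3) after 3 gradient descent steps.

f(x,y) = x^2 + 3y^2 + xy
grad_x = 2x + 1y, grad_y = 6y + 1x
Step 1: grad = (-2, 21), (-29/10, 59/20)
Step 2: grad = (-57/20, 74/5), (-1103/400, 221/100)
Step 3: grad = (-661/200, 4201/400), (-10369/4000, 13479/8000)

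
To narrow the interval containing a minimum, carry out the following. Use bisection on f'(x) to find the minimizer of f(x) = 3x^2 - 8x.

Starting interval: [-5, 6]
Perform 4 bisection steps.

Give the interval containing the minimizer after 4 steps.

Finding critical point of f(x) = 3x^2 - 8x using bisection on f'(x) = 6x + -8.
f'(x) = 0 when x = 4/3.
Starting interval: [-5, 6]
Step 1: mid = 1/2, f'(mid) = -5, new interval = [1/2, 6]
Step 2: mid = 13/4, f'(mid) = 23/2, new interval = [1/2, 13/4]
Step 3: mid = 15/8, f'(mid) = 13/4, new interval = [1/2, 15/8]
Step 4: mid = 19/16, f'(mid) = -7/8, new interval = [19/16, 15/8]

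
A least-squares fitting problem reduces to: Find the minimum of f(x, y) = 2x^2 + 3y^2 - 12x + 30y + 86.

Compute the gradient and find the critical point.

f(x,y) = 2x^2 + 3y^2 - 12x + 30y + 86
df/dx = 4x + (-12) = 0  =>  x = 3
df/dy = 6y + (30) = 0  =>  y = -5
f(3, -5) = 2*(3)^2 + 3*(-5)^2 + -12*(3) + 30*(-5) + 86 = -7
Hessian is diagonal with entries 4, 6 > 0, so this is a minimum.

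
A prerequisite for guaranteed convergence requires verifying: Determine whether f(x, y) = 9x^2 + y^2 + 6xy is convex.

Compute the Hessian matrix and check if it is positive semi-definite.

f(x,y) = 9x^2 + y^2 + 6xy
Hessian H = [[18, 6], [6, 2]]
trace(H) = 20, det(H) = 0
Eigenvalues: (20 +/- sqrt(400)) / 2 = 20, 0
Since both eigenvalues >= 0, f is convex.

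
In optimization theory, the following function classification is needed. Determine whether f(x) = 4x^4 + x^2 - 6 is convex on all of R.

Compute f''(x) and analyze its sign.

f(x) = 4x^4 + x^2 - 6
f'(x) = 16x^3 + 2x
f''(x) = 48x^2 + 2
f''(x) = 48x^2 + 2 >= 2 > 0 for all x
Therefore, f is convex on R.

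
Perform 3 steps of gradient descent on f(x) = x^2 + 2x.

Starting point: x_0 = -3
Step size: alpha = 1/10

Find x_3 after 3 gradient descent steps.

f(x) = x^2 + 2x, f'(x) = 2x + (2)
Step 1: f'(-3) = -4, x_1 = -3 - 1/10 * -4 = -13/5
Step 2: f'(-13/5) = -16/5, x_2 = -13/5 - 1/10 * -16/5 = -57/25
Step 3: f'(-57/25) = -64/25, x_3 = -57/25 - 1/10 * -64/25 = -253/125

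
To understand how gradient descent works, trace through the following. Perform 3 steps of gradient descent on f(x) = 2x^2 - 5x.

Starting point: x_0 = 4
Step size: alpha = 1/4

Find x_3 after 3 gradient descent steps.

f(x) = 2x^2 - 5x, f'(x) = 4x + (-5)
Step 1: f'(4) = 11, x_1 = 4 - 1/4 * 11 = 5/4
Step 2: f'(5/4) = 0, x_2 = 5/4 - 1/4 * 0 = 5/4
Step 3: f'(5/4) = 0, x_3 = 5/4 - 1/4 * 0 = 5/4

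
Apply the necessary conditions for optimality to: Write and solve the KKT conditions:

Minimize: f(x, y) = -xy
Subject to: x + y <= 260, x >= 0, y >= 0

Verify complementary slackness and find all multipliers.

Problem: min -xy s.t. x + y <= 260 (multiplier lambda), x >= 0 (mu_x), y >= 0 (mu_y)
KKT stationarity: -y + lambda - mu_x = 0, -x + lambda - mu_y = 0, with lambda, mu_x, mu_y >= 0
Complementary slackness: lambda*(x + y - 260) = 0, mu_x*x = 0, mu_y*y = 0
If lambda = 0: y = -mu_x <= 0 and x = -mu_y <= 0 force x = y = 0 with f = 0; but x = y = 130 is feasible with f = -16900 < 0, so this is not the minimum. Hence lambda > 0 and x + y = 260.
Try x > 0, y > 0 (so mu_x = mu_y = 0): y = lambda, x = lambda => x = y = lambda
x + y = 260 => 2*lambda = 260 => lambda = 130
x* = y* = 130 > 0, consistent with mu_x = mu_y = 0.
(Any feasible point with x = 0 or y = 0 has f = 0 > -16900, so the minimum is not on those boundaries.)
min(-xy) = -16900 (i.e. max xy = 16900)
Multipliers: lambda = 130, mu_x = 0, mu_y = 0
Complementary slackness: lambda*(x + y - 260) = 130*(130 + 130 - 260) = 0, mu_x*x = 0*130 = 0, mu_y*y = 0*130 = 0. Satisfied.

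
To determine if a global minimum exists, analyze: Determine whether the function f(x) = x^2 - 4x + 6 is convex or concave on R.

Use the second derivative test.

f(x) = x^2 - 4x + 6
f'(x) = 2x - 4
f''(x) = 2
Since f''(x) = 2 > 0 for all x, f is convex on R.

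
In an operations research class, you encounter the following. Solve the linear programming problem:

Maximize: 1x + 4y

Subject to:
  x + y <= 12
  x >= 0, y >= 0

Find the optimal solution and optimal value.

The feasible region has vertices at [(0, 0), (12, 0), (0, 12)].
Checking objective 1x + 4y at each vertex:
  (0, 0): 1*0 + 4*0 = 0
  (12, 0): 1*12 + 4*0 = 12
  (0, 12): 1*0 + 4*12 = 48
Maximum is 48 at (0, 12).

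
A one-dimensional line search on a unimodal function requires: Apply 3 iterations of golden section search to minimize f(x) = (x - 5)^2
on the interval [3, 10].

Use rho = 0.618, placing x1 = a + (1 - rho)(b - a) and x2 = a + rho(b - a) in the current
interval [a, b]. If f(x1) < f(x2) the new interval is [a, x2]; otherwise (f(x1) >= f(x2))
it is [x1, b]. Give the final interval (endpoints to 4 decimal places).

Golden section search for min of f(x) = (x - 5)^2 on [3, 10].
Each step: x1 = a + (1 - rho)(b - a), x2 = a + rho(b - a); if f(x1) < f(x2) keep [a, x2], otherwise keep [x1, b].
Step 1: [3.0000, 10.0000], x1=5.6740 (f=0.4543), x2=7.3260 (f=5.4103); f(x1) < f(x2) => keep [3.0000, 7.3260]
Step 2: [3.0000, 7.3260], x1=4.6525 (f=0.1207), x2=5.6735 (f=0.4536); f(x1) < f(x2) => keep [3.0000, 5.6735]
Step 3: [3.0000, 5.6735], x1=4.0213 (f=0.9579), x2=4.6522 (f=0.1210); f(x1) > f(x2) => keep [4.0213, 5.6735]
Final interval: [4.0213, 5.6735]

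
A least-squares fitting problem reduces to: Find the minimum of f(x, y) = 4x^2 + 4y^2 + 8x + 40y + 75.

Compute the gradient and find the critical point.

f(x,y) = 4x^2 + 4y^2 + 8x + 40y + 75
df/dx = 8x + (8) = 0  =>  x = -1
df/dy = 8y + (40) = 0  =>  y = -5
f(-1, -5) = 4*(-1)^2 + 4*(-5)^2 + 8*(-1) + 40*(-5) + 75 = -29
Hessian is diagonal with entries 8, 8 > 0, so this is a minimum.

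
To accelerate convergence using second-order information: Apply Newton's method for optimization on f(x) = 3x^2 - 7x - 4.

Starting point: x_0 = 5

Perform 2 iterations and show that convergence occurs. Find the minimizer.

f(x) = 3x^2 - 7x - 4, f'(x) = 6x + (-7), f''(x) = 6
Step 1: f'(5) = 23, x_1 = 5 - 23/6 = 7/6
Step 2: f'(7/6) = 0, x_2 = 7/6 (converged)
Newton's method converges in 1 step for quadratics.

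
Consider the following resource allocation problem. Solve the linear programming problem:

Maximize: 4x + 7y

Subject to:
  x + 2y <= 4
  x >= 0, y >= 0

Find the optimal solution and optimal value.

The feasible region has vertices at [(0, 0), (4, 0), (0, 2)].
Checking objective 4x + 7y at each vertex:
  (0, 0): 4*0 + 7*0 = 0
  (4, 0): 4*4 + 7*0 = 16
  (0, 2): 4*0 + 7*2 = 14
Maximum is 16 at (4, 0).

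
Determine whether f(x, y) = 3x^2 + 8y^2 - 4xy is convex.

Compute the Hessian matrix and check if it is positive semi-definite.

f(x,y) = 3x^2 + 8y^2 - 4xy
Hessian H = [[6, -4], [-4, 16]]
trace(H) = 22, det(H) = 80
Eigenvalues: (22 +/- sqrt(164)) / 2 = 17.4, 4.597
Since both eigenvalues > 0, f is convex.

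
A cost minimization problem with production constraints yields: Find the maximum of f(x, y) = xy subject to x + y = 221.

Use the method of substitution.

Substitute y = 221 - x into f(x,y) = xy:
g(x) = x(221 - x) = 221x - x^2
g'(x) = 221 - 2x = 0  =>  x = 221/2
y = 221 - 221/2 = 221/2
Maximum value = (221/2) * (221/2) = 48841/4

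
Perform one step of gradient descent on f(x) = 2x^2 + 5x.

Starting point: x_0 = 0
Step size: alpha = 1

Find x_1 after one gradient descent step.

f(x) = 2x^2 + 5x
f'(x) = 4x + 5
f'(0) = 4*0 + (5) = 5
x_1 = x_0 - alpha * f'(x_0) = 0 - 1 * 5 = -5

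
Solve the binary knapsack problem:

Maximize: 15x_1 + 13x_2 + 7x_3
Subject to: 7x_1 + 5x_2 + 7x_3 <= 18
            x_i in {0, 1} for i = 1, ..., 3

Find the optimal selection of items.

Items: item 1 (v=15, w=7), item 2 (v=13, w=5), item 3 (v=7, w=7)
Capacity: 18
Checking all 8 subsets (w = total weight, v = total value):
  {}: w = 0, v = 0
  {1}: w = 7, v = 15
  {2}: w = 5, v = 13
  {3}: w = 7, v = 7
  {1, 2}: w = 12, v = 28
  {1, 3}: w = 14, v = 22
  {2, 3}: w = 12, v = 20
  {1, 2, 3}: w = 19 > 18, infeasible
Best feasible subset: items [1, 2]
Total weight: 12 <= 18, total value: 28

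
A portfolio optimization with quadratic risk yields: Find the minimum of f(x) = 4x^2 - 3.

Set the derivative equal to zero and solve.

f(x) = 4x^2 - 3
f'(x) = 8x + (0) = 0
x = 0/8 = 0
f(0) = -3
Since f''(x) = 8 > 0, this is a minimum.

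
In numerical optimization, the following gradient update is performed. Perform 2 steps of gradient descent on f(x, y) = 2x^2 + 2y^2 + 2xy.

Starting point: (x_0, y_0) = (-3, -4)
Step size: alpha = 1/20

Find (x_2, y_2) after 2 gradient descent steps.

f(x,y) = 2x^2 + 2y^2 + 2xy
grad_x = 4x + 2y, grad_y = 4y + 2x
Step 1: grad = (-20, -22), (-2, -29/10)
Step 2: grad = (-69/5, -78/5), (-131/100, -53/25)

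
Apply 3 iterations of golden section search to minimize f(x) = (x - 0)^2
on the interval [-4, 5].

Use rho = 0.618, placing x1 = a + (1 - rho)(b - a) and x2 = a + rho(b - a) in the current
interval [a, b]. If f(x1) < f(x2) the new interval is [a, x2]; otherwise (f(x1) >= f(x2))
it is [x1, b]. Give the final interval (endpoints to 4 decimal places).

Golden section search for min of f(x) = (x - 0)^2 on [-4, 5].
Each step: x1 = a + (1 - rho)(b - a), x2 = a + rho(b - a); if f(x1) < f(x2) keep [a, x2], otherwise keep [x1, b].
Step 1: [-4.0000, 5.0000], x1=-0.5620 (f=0.3158), x2=1.5620 (f=2.4398); f(x1) < f(x2) => keep [-4.0000, 1.5620]
Step 2: [-4.0000, 1.5620], x1=-1.8753 (f=3.5168), x2=-0.5627 (f=0.3166); f(x1) > f(x2) => keep [-1.8753, 1.5620]
Step 3: [-1.8753, 1.5620], x1=-0.5623 (f=0.3161), x2=0.2489 (f=0.0620); f(x1) > f(x2) => keep [-0.5623, 1.5620]
Final interval: [-0.5623, 1.5620]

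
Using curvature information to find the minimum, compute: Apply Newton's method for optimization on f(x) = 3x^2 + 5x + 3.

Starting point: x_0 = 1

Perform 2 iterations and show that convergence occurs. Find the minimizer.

f(x) = 3x^2 + 5x + 3, f'(x) = 6x + (5), f''(x) = 6
Step 1: f'(1) = 11, x_1 = 1 - 11/6 = -5/6
Step 2: f'(-5/6) = 0, x_2 = -5/6 (converged)
Newton's method converges in 1 step for quadratics.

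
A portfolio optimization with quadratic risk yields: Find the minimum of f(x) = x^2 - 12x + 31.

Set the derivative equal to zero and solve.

f(x) = x^2 - 12x + 31
f'(x) = 2x + (-12) = 0
x = 12/2 = 6
f(6) = -5
Since f''(x) = 2 > 0, this is a minimum.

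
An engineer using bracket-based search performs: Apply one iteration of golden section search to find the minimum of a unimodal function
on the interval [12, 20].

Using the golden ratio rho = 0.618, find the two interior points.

Golden section search on [12, 20].
Golden ratio rho = 0.618 (approx).
Interior points:
  x_1 = 12 + (1-0.618)*8 = 15.0560
  x_2 = 12 + 0.618*8 = 16.9440
Compare f(x_1) and f(x_2) to determine which subinterval to keep.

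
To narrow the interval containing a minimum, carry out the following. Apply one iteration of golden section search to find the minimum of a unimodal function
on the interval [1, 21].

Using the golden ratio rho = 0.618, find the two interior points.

Golden section search on [1, 21].
Golden ratio rho = 0.618 (approx).
Interior points:
  x_1 = 1 + (1-0.618)*20 = 8.6400
  x_2 = 1 + 0.618*20 = 13.3600
Compare f(x_1) and f(x_2) to determine which subinterval to keep.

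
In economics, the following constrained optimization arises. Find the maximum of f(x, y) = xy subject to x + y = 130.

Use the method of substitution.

Substitute y = 130 - x into f(x,y) = xy:
g(x) = x(130 - x) = 130x - x^2
g'(x) = 130 - 2x = 0  =>  x = 65
y = 130 - 65 = 65
Maximum value = 65 * 65 = 4225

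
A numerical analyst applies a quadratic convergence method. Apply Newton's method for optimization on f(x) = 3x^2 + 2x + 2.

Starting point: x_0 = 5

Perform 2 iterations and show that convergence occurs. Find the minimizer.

f(x) = 3x^2 + 2x + 2, f'(x) = 6x + (2), f''(x) = 6
Step 1: f'(5) = 32, x_1 = 5 - 32/6 = -1/3
Step 2: f'(-1/3) = 0, x_2 = -1/3 (converged)
Newton's method converges in 1 step for quadratics.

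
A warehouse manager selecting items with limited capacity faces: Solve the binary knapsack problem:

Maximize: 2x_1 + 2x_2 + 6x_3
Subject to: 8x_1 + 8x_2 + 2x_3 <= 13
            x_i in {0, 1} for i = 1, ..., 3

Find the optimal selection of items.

Items: item 1 (v=2, w=8), item 2 (v=2, w=8), item 3 (v=6, w=2)
Capacity: 13
Checking all 8 subsets (w = total weight, v = total value):
  {}: w = 0, v = 0
  {1}: w = 8, v = 2
  {2}: w = 8, v = 2
  {3}: w = 2, v = 6
  {1, 2}: w = 16 > 13, infeasible
  {1, 3}: w = 10, v = 8
  {2, 3}: w = 10, v = 8
  {1, 2, 3}: w = 18 > 13, infeasible
Best feasible subset: items [1, 3]
(The same value 8 is also attained by {2, 3}.)
Total weight: 10 <= 13, total value: 8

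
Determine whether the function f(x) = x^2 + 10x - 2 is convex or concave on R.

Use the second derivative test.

f(x) = x^2 + 10x - 2
f'(x) = 2x + 10
f''(x) = 2
Since f''(x) = 2 > 0 for all x, f is convex on R.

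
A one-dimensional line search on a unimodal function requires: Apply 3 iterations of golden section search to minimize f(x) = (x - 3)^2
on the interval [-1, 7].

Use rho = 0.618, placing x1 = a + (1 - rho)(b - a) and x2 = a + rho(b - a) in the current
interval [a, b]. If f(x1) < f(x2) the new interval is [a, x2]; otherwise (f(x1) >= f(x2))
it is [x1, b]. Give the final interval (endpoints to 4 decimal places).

Golden section search for min of f(x) = (x - 3)^2 on [-1, 7].
Each step: x1 = a + (1 - rho)(b - a), x2 = a + rho(b - a); if f(x1) < f(x2) keep [a, x2], otherwise keep [x1, b].
Step 1: [-1.0000, 7.0000], x1=2.0560 (f=0.8911), x2=3.9440 (f=0.8911); f(x1) = f(x2) (tie, not '<') => keep [2.0560, 7.0000]
Step 2: [2.0560, 7.0000], x1=3.9446 (f=0.8923), x2=5.1114 (f=4.4580); f(x1) < f(x2) => keep [2.0560, 5.1114]
Step 3: [2.0560, 5.1114], x1=3.2232 (f=0.0498), x2=3.9442 (f=0.8916); f(x1) < f(x2) => keep [2.0560, 3.9442]
Final interval: [2.0560, 3.9442]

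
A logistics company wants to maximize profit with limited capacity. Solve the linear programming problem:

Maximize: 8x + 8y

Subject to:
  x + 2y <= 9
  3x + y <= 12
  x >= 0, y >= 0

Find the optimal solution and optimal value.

Feasible vertices: (0, 0), (0, 9/2), (3, 3), (4, 0)
Objective 8x + 8y at each:
  (0, 0): 0
  (0, 9/2): 36
  (3, 3): 48
  (4, 0): 32
Maximum is 48 at (3, 3).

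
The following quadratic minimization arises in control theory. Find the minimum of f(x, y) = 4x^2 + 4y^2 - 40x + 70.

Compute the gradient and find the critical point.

f(x,y) = 4x^2 + 4y^2 - 40x + 70
df/dx = 8x + (-40) = 0  =>  x = 5
df/dy = 8y + (0) = 0  =>  y = 0
f(5, 0) = 4*(5)^2 + 4*(0)^2 + -40*(5) + 70 = -30
Hessian is diagonal with entries 8, 8 > 0, so this is a minimum.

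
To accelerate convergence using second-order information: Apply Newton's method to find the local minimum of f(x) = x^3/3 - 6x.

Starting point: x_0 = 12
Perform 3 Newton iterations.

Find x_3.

f(x) = x^3/3 - 6x
f'(x) = x^2 - 6, f''(x) = 2x
Newton update: x_{n+1} = x_n - (x_n^2 - 6)/(2*x_n)
Step 1: x_0 = 12, f'=138, f''=24, x_1 = 25/4
Step 2: x_1 = 25/4, f'=529/16, f''=25/2, x_2 = 721/200
Step 3: x_2 = 721/200, f'=279841/40000, f''=721/100, x_3 = 759841/288400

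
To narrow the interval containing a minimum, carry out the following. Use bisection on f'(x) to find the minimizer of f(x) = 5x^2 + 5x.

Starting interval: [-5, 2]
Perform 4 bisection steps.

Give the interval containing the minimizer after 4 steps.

Finding critical point of f(x) = 5x^2 + 5x using bisection on f'(x) = 10x + 5.
f'(x) = 0 when x = -1/2.
Starting interval: [-5, 2]
Step 1: mid = -3/2, f'(mid) = -10, new interval = [-3/2, 2]
Step 2: mid = 1/4, f'(mid) = 15/2, new interval = [-3/2, 1/4]
Step 3: mid = -5/8, f'(mid) = -5/4, new interval = [-5/8, 1/4]
Step 4: mid = -3/16, f'(mid) = 25/8, new interval = [-5/8, -3/16]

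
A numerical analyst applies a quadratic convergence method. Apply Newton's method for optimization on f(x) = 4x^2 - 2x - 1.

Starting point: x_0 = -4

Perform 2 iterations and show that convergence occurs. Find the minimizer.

f(x) = 4x^2 - 2x - 1, f'(x) = 8x + (-2), f''(x) = 8
Step 1: f'(-4) = -34, x_1 = -4 - -34/8 = 1/4
Step 2: f'(1/4) = 0, x_2 = 1/4 (converged)
Newton's method converges in 1 step for quadratics.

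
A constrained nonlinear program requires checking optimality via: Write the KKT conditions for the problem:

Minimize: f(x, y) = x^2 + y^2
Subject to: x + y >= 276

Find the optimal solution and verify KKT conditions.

KKT conditions for min x^2 + y^2 s.t. x + y >= 276:
Stationarity: 2x = mu, 2y = mu
So x = y = mu/2.
Complementary slackness: mu*(x + y - 276) = 0
Primal feasibility: x + y >= 276; dual feasibility: mu >= 0
If mu = 0 then x = y = 0, but 0 + 0 < 276 is infeasible, so the constraint is active.
Constraint active: x + y = 2*(mu/2) = 276 => mu = 276
x = y = 138, f = 38088
Verify: stationarity 2*138 = 276 = mu; primal 138 + 138 = 276 >= 276; dual mu = 276 >= 0; complementary slackness 276*(276 - 276) = 0. All KKT conditions hold.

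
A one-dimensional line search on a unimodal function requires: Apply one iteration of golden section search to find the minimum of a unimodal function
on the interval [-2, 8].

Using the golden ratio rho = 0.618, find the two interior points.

Golden section search on [-2, 8].
Golden ratio rho = 0.618 (approx).
Interior points:
  x_1 = -2 + (1-0.618)*10 = 1.8200
  x_2 = -2 + 0.618*10 = 4.1800
Compare f(x_1) and f(x_2) to determine which subinterval to keep.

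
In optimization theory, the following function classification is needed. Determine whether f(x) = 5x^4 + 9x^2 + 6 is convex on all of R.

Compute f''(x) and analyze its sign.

f(x) = 5x^4 + 9x^2 + 6
f'(x) = 20x^3 + 18x
f''(x) = 60x^2 + 18
f''(x) = 60x^2 + 18 >= 18 > 0 for all x
Therefore, f is convex on R.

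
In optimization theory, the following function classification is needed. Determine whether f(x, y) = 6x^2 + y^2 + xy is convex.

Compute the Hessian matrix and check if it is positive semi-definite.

f(x,y) = 6x^2 + y^2 + xy
Hessian H = [[12, 1], [1, 2]]
trace(H) = 14, det(H) = 23
Eigenvalues: (14 +/- sqrt(104)) / 2 = 12.1, 1.901
Since both eigenvalues > 0, f is convex.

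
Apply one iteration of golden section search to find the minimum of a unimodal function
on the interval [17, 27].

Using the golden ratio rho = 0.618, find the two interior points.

Golden section search on [17, 27].
Golden ratio rho = 0.618 (approx).
Interior points:
  x_1 = 17 + (1-0.618)*10 = 20.8200
  x_2 = 17 + 0.618*10 = 23.1800
Compare f(x_1) and f(x_2) to determine which subinterval to keep.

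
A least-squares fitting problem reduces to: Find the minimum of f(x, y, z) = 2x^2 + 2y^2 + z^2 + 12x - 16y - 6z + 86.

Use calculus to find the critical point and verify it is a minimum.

f(x,y,z) = 2x^2 + 2y^2 + z^2 + 12x - 16y - 6z + 86
df/dx = 4x + (12) = 0 => x = -3
df/dy = 4y + (-16) = 0 => y = 4
df/dz = 2z + (-6) = 0 => z = 3
f(-3,4,3) = 2*(-3)^2 + 2*(4)^2 + 1*(3)^2 + 12*(-3) + -16*(4) + -6*(3) + 86 = 27
Hessian is diagonal with entries 4, 4, 2 > 0, confirmed minimum.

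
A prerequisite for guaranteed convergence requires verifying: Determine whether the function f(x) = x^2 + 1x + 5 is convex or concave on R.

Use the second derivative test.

f(x) = x^2 + 1x + 5
f'(x) = 2x + 1
f''(x) = 2
Since f''(x) = 2 > 0 for all x, f is convex on R.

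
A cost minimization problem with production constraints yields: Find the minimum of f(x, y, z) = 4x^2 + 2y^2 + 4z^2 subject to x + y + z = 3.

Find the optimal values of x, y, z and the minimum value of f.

Using Lagrange multipliers on f = 4x^2 + 2y^2 + 4z^2 with constraint x + y + z = 3:
Conditions: 2*4*x = lambda, 2*2*y = lambda, 2*4*z = lambda
So x = lambda/8, y = lambda/4, z = lambda/8
Substituting into constraint: lambda * (1/2) = 3
lambda = 6
x = 3/4, y = 3/2, z = 3/4
Minimum value = 9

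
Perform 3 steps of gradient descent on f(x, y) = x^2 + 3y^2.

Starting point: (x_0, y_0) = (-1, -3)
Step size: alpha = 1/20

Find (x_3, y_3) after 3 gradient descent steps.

f(x,y) = x^2 + 3y^2
grad_x = 2x + 0y, grad_y = 6y + 0x
Step 1: grad = (-2, -18), (-9/10, -21/10)
Step 2: grad = (-9/5, -63/5), (-81/100, -147/100)
Step 3: grad = (-81/50, -441/50), (-729/1000, -1029/1000)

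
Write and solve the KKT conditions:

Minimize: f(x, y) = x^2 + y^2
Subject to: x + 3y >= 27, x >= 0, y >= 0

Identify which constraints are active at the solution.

KKT conditions for min x^2 + y^2 s.t. 1x + 3y >= 27, x >= 0, y >= 0:
Stationarity: 2x = mu*1 + mu_x, 2y = mu*3 + mu_y, with mu, mu_x, mu_y >= 0
Complementary slackness: mu*(x + 3y - 27) = 0, mu_x*x = 0, mu_y*y = 0
(0, 0) is infeasible (1*0 + 3*0 < 27), so if mu = 0 stationarity would force x = mu_x/2 >= 0, y = mu_y/2 >= 0 with mu_x*x = mu_y*y = 0, i.e. x = y = 0: contradiction. Hence mu > 0 and x + 3y = 27 is active.
Try x > 0, y > 0 (so mu_x = mu_y = 0): x = 1*mu/2, y = 3*mu/2
Substitute: 1*(1*mu/2) + 3*(3*mu/2) = 27
  mu*10/2 = 27 => mu = 27/5
x* = 27/10 > 0, y* = 81/10 > 0, consistent with mu_x = mu_y = 0.
f is convex and the constraints are linear, so this KKT point is the global minimum.
f* = 729/10
Active constraints: x + 3y >= 27 (holds with equality, mu = 27/5 > 0); x >= 0 and y >= 0 are inactive (mu_x = mu_y = 0).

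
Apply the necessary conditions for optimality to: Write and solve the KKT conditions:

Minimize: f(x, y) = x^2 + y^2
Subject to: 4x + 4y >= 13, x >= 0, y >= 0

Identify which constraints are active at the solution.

KKT conditions for min x^2 + y^2 s.t. 4x + 4y >= 13, x >= 0, y >= 0:
Stationarity: 2x = mu*4 + mu_x, 2y = mu*4 + mu_y, with mu, mu_x, mu_y >= 0
Complementary slackness: mu*(4x + 4y - 13) = 0, mu_x*x = 0, mu_y*y = 0
(0, 0) is infeasible (4*0 + 4*0 < 13), so if mu = 0 stationarity would force x = mu_x/2 >= 0, y = mu_y/2 >= 0 with mu_x*x = mu_y*y = 0, i.e. x = y = 0: contradiction. Hence mu > 0 and 4x + 4y = 13 is active.
Try x > 0, y > 0 (so mu_x = mu_y = 0): x = 4*mu/2, y = 4*mu/2
Substitute: 4*(4*mu/2) + 4*(4*mu/2) = 13
  mu*32/2 = 13 => mu = 13/16
x* = 13/8 > 0, y* = 13/8 > 0, consistent with mu_x = mu_y = 0.
f is convex and the constraints are linear, so this KKT point is the global minimum.
f* = 169/32
Active constraints: 4x + 4y >= 13 (holds with equality, mu = 13/16 > 0); x >= 0 and y >= 0 are inactive (mu_x = mu_y = 0).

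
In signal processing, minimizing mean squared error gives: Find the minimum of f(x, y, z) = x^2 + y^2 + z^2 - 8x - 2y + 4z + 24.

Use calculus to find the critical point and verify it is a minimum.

f(x,y,z) = x^2 + y^2 + z^2 - 8x - 2y + 4z + 24
df/dx = 2x + (-8) = 0 => x = 4
df/dy = 2y + (-2) = 0 => y = 1
df/dz = 2z + (4) = 0 => z = -2
f(4,1,-2) = 1*(4)^2 + 1*(1)^2 + 1*(-2)^2 + -8*(4) + -2*(1) + 4*(-2) + 24 = 3
Hessian is diagonal with entries 2, 2, 2 > 0, confirmed minimum.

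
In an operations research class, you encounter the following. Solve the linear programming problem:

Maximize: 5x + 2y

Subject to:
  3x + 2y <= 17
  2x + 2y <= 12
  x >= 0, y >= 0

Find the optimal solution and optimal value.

Feasible vertices: (0, 0), (0, 6), (5, 1), (17/3, 0)
Objective 5x + 2y at each:
  (0, 0): 0
  (0, 6): 12
  (5, 1): 27
  (17/3, 0): 85/3
Maximum is 85/3 at (17/3, 0).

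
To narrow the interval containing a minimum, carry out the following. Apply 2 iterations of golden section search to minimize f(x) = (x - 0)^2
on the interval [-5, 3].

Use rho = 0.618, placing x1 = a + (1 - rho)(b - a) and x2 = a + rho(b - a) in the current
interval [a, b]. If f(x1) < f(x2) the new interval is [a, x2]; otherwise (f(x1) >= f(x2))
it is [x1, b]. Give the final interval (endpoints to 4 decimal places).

Golden section search for min of f(x) = (x - 0)^2 on [-5, 3].
Each step: x1 = a + (1 - rho)(b - a), x2 = a + rho(b - a); if f(x1) < f(x2) keep [a, x2], otherwise keep [x1, b].
Step 1: [-5.0000, 3.0000], x1=-1.9440 (f=3.7791), x2=-0.0560 (f=0.0031); f(x1) > f(x2) => keep [-1.9440, 3.0000]
Step 2: [-1.9440, 3.0000], x1=-0.0554 (f=0.0031), x2=1.1114 (f=1.2352); f(x1) < f(x2) => keep [-1.9440, 1.1114]
Final interval: [-1.9440, 1.1114]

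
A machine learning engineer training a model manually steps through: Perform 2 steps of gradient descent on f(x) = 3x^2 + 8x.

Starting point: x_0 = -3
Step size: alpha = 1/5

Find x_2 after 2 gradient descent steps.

f(x) = 3x^2 + 8x, f'(x) = 6x + (8)
Step 1: f'(-3) = -10, x_1 = -3 - 1/5 * -10 = -1
Step 2: f'(-1) = 2, x_2 = -1 - 1/5 * 2 = -7/5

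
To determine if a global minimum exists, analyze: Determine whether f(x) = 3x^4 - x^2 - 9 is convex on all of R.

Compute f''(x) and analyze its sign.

f(x) = 3x^4 - x^2 - 9
f'(x) = 12x^3 + -2x
f''(x) = 36x^2 + -2
f''(0) = -2 < 0, so not convex near x = 0
Therefore, f is not globally convex on R.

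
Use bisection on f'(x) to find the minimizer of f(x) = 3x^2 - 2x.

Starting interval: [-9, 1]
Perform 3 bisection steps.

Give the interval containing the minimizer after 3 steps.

Finding critical point of f(x) = 3x^2 - 2x using bisection on f'(x) = 6x + -2.
f'(x) = 0 when x = 1/3.
Starting interval: [-9, 1]
Step 1: mid = -4, f'(mid) = -26, new interval = [-4, 1]
Step 2: mid = -3/2, f'(mid) = -11, new interval = [-3/2, 1]
Step 3: mid = -1/4, f'(mid) = -7/2, new interval = [-1/4, 1]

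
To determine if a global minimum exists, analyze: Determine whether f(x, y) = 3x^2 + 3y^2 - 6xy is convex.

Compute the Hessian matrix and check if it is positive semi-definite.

f(x,y) = 3x^2 + 3y^2 - 6xy
Hessian H = [[6, -6], [-6, 6]]
trace(H) = 12, det(H) = 0
Eigenvalues: (12 +/- sqrt(144)) / 2 = 12, 0
Since both eigenvalues >= 0, f is convex.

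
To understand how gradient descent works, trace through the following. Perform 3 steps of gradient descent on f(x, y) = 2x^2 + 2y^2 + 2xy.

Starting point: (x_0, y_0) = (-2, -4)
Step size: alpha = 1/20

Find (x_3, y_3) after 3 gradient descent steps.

f(x,y) = 2x^2 + 2y^2 + 2xy
grad_x = 4x + 2y, grad_y = 4y + 2x
Step 1: grad = (-16, -20), (-6/5, -3)
Step 2: grad = (-54/5, -72/5), (-33/50, -57/25)
Step 3: grad = (-36/5, -261/25), (-3/10, -879/500)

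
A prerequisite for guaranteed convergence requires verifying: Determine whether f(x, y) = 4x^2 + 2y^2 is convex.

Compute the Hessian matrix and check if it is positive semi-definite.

f(x,y) = 4x^2 + 2y^2
Hessian H = [[8, 0], [0, 4]]
trace(H) = 12, det(H) = 32
Eigenvalues: (12 +/- sqrt(16)) / 2 = 8, 4
Since both eigenvalues > 0, f is convex.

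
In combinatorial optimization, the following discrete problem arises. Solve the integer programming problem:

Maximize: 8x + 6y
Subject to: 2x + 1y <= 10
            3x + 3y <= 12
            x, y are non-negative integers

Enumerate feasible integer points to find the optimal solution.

Constraint 1: 2x + 1y <= 10
Constraint 2: 3x + 3y <= 12
Feasible x range (need y >= 0): 0 <= x <= min(10/2, 12/3) => x in {0, ..., 4}.
Enumerate feasible integer points row by row (the coefficient of y is 6 > 0, so for each x the largest feasible y gives the best value):
  x = 0: y <= min((10 - 2*0)/1, (12 - 3*0)/3) => y in {0, ..., 4}; best 8*0 + 6*4 = 24
  x = 1: y <= min((10 - 2*1)/1, (12 - 3*1)/3) => y in {0, ..., 3}; best 8*1 + 6*3 = 26
  x = 2: y <= min((10 - 2*2)/1, (12 - 3*2)/3) => y in {0, ..., 2}; best 8*2 + 6*2 = 28
  x = 3: y <= min((10 - 2*3)/1, (12 - 3*3)/3) => y in {0, ..., 1}; best 8*3 + 6*1 = 30
  x = 4: y <= min((10 - 2*4)/1, (12 - 3*4)/3) => y in {0}; best 8*4 + 6*0 = 32
The maximum 8x + 6y = 32 is achieved at x = 4, y = 0.
Check: 2*4 + 1*0 = 8 <= 10 and 3*4 + 3*0 = 12 <= 12.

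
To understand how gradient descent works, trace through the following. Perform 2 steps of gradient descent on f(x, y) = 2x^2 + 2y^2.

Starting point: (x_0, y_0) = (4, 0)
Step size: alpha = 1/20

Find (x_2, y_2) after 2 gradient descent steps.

f(x,y) = 2x^2 + 2y^2
grad_x = 4x + 0y, grad_y = 4y + 0x
Step 1: grad = (16, 0), (16/5, 0)
Step 2: grad = (64/5, 0), (64/25, 0)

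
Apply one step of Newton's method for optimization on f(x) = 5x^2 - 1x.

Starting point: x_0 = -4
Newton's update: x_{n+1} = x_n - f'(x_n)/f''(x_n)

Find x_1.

f(x) = 5x^2 - 1x
f'(x) = 10x + (-1), f''(x) = 10
Newton step: x_1 = x_0 - f'(x_0)/f''(x_0)
f'(-4) = -41
x_1 = -4 - -41/10 = 1/10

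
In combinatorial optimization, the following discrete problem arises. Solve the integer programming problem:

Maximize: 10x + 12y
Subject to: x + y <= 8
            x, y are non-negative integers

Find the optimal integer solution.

Objective: 10x + 12y, constraint: x + y <= 8
Coefficient of y is 12 > coefficient of x is 10, so allocate the entire budget to y.
Optimal: x = 0, y = 8, value = 96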